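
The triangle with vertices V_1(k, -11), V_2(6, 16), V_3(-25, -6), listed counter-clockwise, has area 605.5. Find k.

23

The doubled signed area Σ (x_i y_{i+1} − x_{i+1} y_i) is linear in k.
With k=0 it equals 705; the coefficient of k is 22 (from the two edges through V_1).
So 22·k + 705 = 2·605.5 = 1211 ⇒ k = 23.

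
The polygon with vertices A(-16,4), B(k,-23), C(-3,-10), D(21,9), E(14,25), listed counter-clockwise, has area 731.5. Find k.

Write out the shoelace sum; only the two edges meeting at B involve k:
2·Area = [((-16)·(-23) − k·4) + (k·(-10) − (-3)·(-23))] + 1038
       = -14·k + 1337 = 1463
⇒ k = -9.

-9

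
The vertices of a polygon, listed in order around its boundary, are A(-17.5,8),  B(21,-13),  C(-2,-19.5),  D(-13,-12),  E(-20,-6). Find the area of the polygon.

Σ = (59.5) + (-435.5) + (-229.5) + (-162) + (-265) = -1032.5
Area = |Σ|/2 = 516.25.

516.25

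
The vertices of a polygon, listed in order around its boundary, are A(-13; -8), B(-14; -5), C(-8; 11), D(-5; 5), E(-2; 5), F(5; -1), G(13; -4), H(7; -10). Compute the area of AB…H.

Apply the surveyor's formula: 2A = Σ (x_i·y_{i+1} − x_{i+1}·y_i), indices taken mod 8.
Σ = (-47) + (-194) + (15) + (-15) + (-23) + (-7) + (-102) + (-186) = -559
Area = |Σ|/2 = 279.5.

279.5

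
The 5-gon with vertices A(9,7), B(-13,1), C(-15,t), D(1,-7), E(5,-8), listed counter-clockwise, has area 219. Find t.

-6

Write out the shoelace sum; only the two edges meeting at C involve t:
2·Area = [((-13)·t − (-15)·1) + ((-15)·(-7) − 1·t)] + 234
       = -14·t + 354 = 438
⇒ t = -6.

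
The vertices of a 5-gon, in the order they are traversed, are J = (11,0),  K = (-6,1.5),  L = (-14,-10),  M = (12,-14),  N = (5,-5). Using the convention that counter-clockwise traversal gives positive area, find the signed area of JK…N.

Apply the shoelace formula: 2A = Σ (x_i·y_{i+1} − x_{i+1}·y_i), indices taken mod 5.
Σ = (16.5) + (81) + (316) + (10) + (55) = 478.5
Signed area = Σ/2 = 239.25 (positive ⇒ counter-clockwise traversal).

239.25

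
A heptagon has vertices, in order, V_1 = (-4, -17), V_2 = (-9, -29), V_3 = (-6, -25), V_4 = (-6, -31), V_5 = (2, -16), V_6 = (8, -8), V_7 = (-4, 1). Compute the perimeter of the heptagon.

|V_1V_2| = √((-5)² + (-12)²) = √169 = 13
|V_2V_3| = √((3)² + (4)²) = √25 = 5
|V_3V_4| = √((0)² + (-6)²) = √36 = 6
|V_4V_5| = √((8)² + (15)²) = √289 = 17
|V_5V_6| = √((6)² + (8)²) = √100 = 10
|V_6V_7| = √((-12)² + (9)²) = √225 = 15
|V_7V_1| = √((0)² + (-18)²) = √324 = 18
Perimeter = 13 + 5 + 6 + 17 + 10 + 15 + 18 = 84.

84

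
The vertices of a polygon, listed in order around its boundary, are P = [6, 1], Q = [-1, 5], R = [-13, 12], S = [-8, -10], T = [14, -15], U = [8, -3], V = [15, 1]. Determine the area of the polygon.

P→Q: (6)(5) − (-1)(1) = 31
Q→R: (-1)(12) − (-13)(5) = 53
R→S: (-13)(-10) − (-8)(12) = 226
S→T: (-8)(-15) − (14)(-10) = 260
T→U: (14)(-3) − (8)(-15) = 78
U→V: (8)(1) − (15)(-3) = 53
V→P: (15)(1) − (6)(1) = 9
Σ = 710
Area = |Σ|/2 = 355.

355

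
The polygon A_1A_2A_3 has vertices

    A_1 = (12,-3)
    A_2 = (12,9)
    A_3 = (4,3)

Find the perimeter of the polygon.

|A_1A_2| = √((0)² + (12)²) = √144 = 12
|A_2A_3| = √((-8)² + (-6)²) = √100 = 10
|A_3A_1| = √((8)² + (-6)²) = √100 = 10
Perimeter = 12 + 10 + 10 = 32.

32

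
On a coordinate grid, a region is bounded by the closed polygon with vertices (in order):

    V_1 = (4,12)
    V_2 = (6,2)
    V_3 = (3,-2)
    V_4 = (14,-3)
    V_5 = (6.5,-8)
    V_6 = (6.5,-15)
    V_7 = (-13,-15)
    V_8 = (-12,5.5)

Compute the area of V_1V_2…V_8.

Apply the shoelace formula: 2A = Σ (x_i·y_{i+1} − x_{i+1}·y_i), indices taken mod 8.
Σ = (-64) + (-18) + (19) + (-92.5) + (-45.5) + (-292.5) + (-251.5) + (-166) = -911
Area = |Σ|/2 = 455.5.

455.5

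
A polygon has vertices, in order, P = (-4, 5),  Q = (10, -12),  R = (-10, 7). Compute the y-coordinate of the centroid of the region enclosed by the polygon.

0

Apply Gauss's area formula. First the cross-terms c_i = x_i·y_{i+1} − x_{i+1}·y_i:
  -2, -50, -22  ⇒  2A = -74, A = -37.
Then Σ (y_i + y_{i+1})·c_i = 0, so ȳ = 0 / (6·(-37)) = 0.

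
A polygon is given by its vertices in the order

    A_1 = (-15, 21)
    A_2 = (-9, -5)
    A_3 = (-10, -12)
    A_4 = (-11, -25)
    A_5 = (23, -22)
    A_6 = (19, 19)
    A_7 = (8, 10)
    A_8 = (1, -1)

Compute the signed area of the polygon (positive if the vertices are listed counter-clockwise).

1069

Apply the surveyor's formula: 2A = Σ (x_i·y_{i+1} − x_{i+1}·y_i), indices taken mod 8.
Σ = (264) + (58) + (118) + (817) + (855) + (38) + (-18) + (6) = 2138
Signed area = Σ/2 = 1069 (positive ⇒ counter-clockwise traversal).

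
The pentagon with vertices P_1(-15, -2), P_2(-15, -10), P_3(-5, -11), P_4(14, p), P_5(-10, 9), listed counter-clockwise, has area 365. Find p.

Write out the shoelace sum; only the two edges meeting at P_4 involve p:
2·Area = [((-5)·p − 14·(-11)) + (14·9 − (-10)·p)] + 390
       = 5·p + 670 = 730
⇒ p = 12.

12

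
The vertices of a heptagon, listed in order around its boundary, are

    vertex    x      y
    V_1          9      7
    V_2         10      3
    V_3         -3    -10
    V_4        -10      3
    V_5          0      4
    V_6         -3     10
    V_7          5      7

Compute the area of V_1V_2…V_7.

185

Apply the shoelace (surveyor's) formula: 2A = Σ (x_i·y_{i+1} − x_{i+1}·y_i), indices taken mod 7.
Σ = (-43) + (-91) + (-109) + (-40) + (12) + (-71) + (-28) = -370
Area = |Σ|/2 = 185.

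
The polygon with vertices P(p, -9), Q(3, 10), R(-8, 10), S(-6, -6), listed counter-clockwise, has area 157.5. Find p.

Write out the shoelace sum; only the two edges meeting at P involve p:
2·Area = [((-6)·(-9) − p·(-6)) + (p·10 − 3·(-9))] + 218
       = 16·p + 299 = 315
⇒ p = 1.

1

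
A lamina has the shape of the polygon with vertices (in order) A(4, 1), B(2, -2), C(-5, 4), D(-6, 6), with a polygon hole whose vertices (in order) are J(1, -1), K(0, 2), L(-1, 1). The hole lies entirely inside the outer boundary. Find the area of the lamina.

Outer boundary:
Σ = (-10) + (-2) + (-6) + (-30) = -48
Area = |Σ|/2 = 24.
Hole:
Apply the surveyor's formula: 2A = Σ (x_i·y_{i+1} − x_{i+1}·y_i), indices taken mod 3.
Σ = (2) + (2) + (0) = 4
Area = |Σ|/2 = 2.
Net area = 24 − 2 = 22.

22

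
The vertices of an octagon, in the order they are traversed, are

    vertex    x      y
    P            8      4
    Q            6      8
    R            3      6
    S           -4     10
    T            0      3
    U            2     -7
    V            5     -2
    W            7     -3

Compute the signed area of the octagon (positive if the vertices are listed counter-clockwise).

85

P→Q: (8)(8) − (6)(4) = 40
Q→R: (6)(6) − (3)(8) = 12
R→S: (3)(10) − (-4)(6) = 54
S→T: (-4)(3) − (0)(10) = -12
T→U: (0)(-7) − (2)(3) = -6
U→V: (2)(-2) − (5)(-7) = 31
V→W: (5)(-3) − (7)(-2) = -1
W→P: (7)(4) − (8)(-3) = 52
Σ = 170
Signed area = Σ/2 = 85 (positive ⇒ counter-clockwise traversal).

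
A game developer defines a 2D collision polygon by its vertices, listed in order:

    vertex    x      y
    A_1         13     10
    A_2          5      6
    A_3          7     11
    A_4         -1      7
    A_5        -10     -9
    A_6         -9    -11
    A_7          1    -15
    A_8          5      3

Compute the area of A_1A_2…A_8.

Σ = (28) + (13) + (60) + (79) + (29) + (146) + (78) + (11) = 444
Area = |Σ|/2 = 222.

222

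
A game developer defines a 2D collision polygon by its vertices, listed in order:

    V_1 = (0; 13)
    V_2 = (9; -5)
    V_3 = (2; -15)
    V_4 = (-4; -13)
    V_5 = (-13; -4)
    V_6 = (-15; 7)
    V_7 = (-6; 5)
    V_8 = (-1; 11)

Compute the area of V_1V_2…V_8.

Apply the surveyor's formula: 2A = Σ (x_i·y_{i+1} − x_{i+1}·y_i), indices taken mod 8.
V_1→V_2: (0)(-5) − (9)(13) = -117
V_2→V_3: (9)(-15) − (2)(-5) = -125
V_3→V_4: (2)(-13) − (-4)(-15) = -86
V_4→V_5: (-4)(-4) − (-13)(-13) = -153
V_5→V_6: (-13)(7) − (-15)(-4) = -151
V_6→V_7: (-15)(5) − (-6)(7) = -33
V_7→V_8: (-6)(11) − (-1)(5) = -61
V_8→V_1: (-1)(13) − (0)(11) = -13
Σ = -739
Area = |Σ|/2 = 369.5.

369.5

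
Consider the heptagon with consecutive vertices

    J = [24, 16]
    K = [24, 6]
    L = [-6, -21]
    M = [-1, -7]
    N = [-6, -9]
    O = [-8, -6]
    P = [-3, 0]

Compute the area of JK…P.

411

Apply the surveyor's formula: 2A = Σ (x_i·y_{i+1} − x_{i+1}·y_i), indices taken mod 7.
Cross-terms: -240, -468, 21, -33, -36, -18, -48  ⇒  Σ = -822
Area = |Σ|/2 = 411.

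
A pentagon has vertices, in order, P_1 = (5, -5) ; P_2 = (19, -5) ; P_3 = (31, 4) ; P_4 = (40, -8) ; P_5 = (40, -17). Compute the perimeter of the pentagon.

|P_1P_2| = √((14)² + (0)²) = √196 = 14
|P_2P_3| = √((12)² + (9)²) = √225 = 15
|P_3P_4| = √((9)² + (-12)²) = √225 = 15
|P_4P_5| = √((0)² + (-9)²) = √81 = 9
|P_5P_1| = √((-35)² + (12)²) = √1369 = 37
Perimeter = 14 + 15 + 15 + 9 + 37 = 90.

90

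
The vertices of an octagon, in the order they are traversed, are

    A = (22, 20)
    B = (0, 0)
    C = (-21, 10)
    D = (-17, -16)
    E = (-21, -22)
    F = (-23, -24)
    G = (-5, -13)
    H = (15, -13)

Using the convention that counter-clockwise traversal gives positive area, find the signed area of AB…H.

Apply Gauss's area formula: 2A = Σ (x_i·y_{i+1} − x_{i+1}·y_i), indices taken mod 8.
Cross-terms: 0, 0, 506, 38, -2, 179, 260, 586  ⇒  Σ = 1567
Signed area = Σ/2 = 783.5 (positive ⇒ counter-clockwise traversal).

783.5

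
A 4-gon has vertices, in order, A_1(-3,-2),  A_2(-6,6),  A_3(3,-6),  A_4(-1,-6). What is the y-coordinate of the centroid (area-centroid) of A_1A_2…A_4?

-74/39

Apply the shoelace formula. First the cross-terms c_i = x_i·y_{i+1} − x_{i+1}·y_i:
  -30, 18, -24, -16  ⇒  2A = -52, A = -26.
Then Σ (y_i + y_{i+1})·c_i = 296, so ȳ = 296 / (6·(-26)) = -74/39.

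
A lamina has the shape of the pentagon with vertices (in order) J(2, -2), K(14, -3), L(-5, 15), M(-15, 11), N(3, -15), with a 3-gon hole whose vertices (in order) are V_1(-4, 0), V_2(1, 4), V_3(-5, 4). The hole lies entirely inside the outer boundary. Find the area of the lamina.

289.5

Outer boundary:
Apply the surveyor's formula: 2A = Σ (x_i·y_{i+1} − x_{i+1}·y_i), indices taken mod 5.
Cross-terms: 22, 195, 170, 192, 24  ⇒  Σ = 603
Area = |Σ|/2 = 301.5.
Hole:
Apply Gauss's area formula: 2A = Σ (x_i·y_{i+1} − x_{i+1}·y_i), indices taken mod 3.
Cross-terms: -16, 24, 16  ⇒  Σ = 24
Area = |Σ|/2 = 12.
Net area = 301.5 − 12 = 289.5.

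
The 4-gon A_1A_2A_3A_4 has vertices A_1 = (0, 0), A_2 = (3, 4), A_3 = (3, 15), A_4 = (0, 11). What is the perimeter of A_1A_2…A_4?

|A_1A_2| = √((3)² + (4)²) = √25 = 5
|A_2A_3| = √((0)² + (11)²) = √121 = 11
|A_3A_4| = √((-3)² + (-4)²) = √25 = 5
|A_4A_1| = √((0)² + (-11)²) = √121 = 11
Perimeter = 5 + 11 + 5 + 11 = 32.

32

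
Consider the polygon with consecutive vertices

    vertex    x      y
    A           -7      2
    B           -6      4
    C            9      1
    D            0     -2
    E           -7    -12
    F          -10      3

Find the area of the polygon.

115

A→B: (-7)(4) − (-6)(2) = -16
B→C: (-6)(1) − (9)(4) = -42
C→D: (9)(-2) − (0)(1) = -18
D→E: (0)(-12) − (-7)(-2) = -14
E→F: (-7)(3) − (-10)(-12) = -141
F→A: (-10)(2) − (-7)(3) = 1
Σ = -230
Area = |Σ|/2 = 115.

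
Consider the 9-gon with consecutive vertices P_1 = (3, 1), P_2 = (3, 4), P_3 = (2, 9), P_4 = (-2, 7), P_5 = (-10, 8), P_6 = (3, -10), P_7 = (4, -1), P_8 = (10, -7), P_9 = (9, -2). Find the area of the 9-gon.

133.5

Σ = (9) + (19) + (32) + (54) + (76) + (37) + (-18) + (43) + (15) = 267
Area = |Σ|/2 = 133.5.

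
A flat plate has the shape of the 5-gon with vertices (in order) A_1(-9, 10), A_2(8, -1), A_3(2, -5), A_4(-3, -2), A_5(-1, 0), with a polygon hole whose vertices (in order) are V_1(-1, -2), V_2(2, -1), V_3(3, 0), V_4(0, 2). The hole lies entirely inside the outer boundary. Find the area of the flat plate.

62

Outer boundary:
Cross-terms: -71, -38, -19, -2, -10  ⇒  Σ = -140
Area = |Σ|/2 = 70.
Hole:
Σ = (5) + (3) + (6) + (2) = 16
Area = |Σ|/2 = 8.
Net area = 70 − 8 = 62.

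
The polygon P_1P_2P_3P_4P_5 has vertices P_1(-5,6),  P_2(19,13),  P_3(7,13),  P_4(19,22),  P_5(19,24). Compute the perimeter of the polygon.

84

|P_1P_2| = √((24)² + (7)²) = √625 = 25
|P_2P_3| = √((-12)² + (0)²) = √144 = 12
|P_3P_4| = √((12)² + (9)²) = √225 = 15
|P_4P_5| = √((0)² + (2)²) = √4 = 2
|P_5P_1| = √((-24)² + (-18)²) = √900 = 30
Perimeter = 25 + 12 + 15 + 2 + 30 = 84.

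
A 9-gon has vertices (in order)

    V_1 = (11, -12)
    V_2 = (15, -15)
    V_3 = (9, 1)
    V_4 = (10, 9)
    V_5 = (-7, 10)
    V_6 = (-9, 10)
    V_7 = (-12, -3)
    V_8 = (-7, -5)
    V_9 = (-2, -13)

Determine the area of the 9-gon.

V_1→V_2: (11)(-15) − (15)(-12) = 15
V_2→V_3: (15)(1) − (9)(-15) = 150
V_3→V_4: (9)(9) − (10)(1) = 71
V_4→V_5: (10)(10) − (-7)(9) = 163
V_5→V_6: (-7)(10) − (-9)(10) = 20
V_6→V_7: (-9)(-3) − (-12)(10) = 147
V_7→V_8: (-12)(-5) − (-7)(-3) = 39
V_8→V_9: (-7)(-13) − (-2)(-5) = 81
V_9→V_1: (-2)(-12) − (11)(-13) = 167
Σ = 853
Area = |Σ|/2 = 426.5.

426.5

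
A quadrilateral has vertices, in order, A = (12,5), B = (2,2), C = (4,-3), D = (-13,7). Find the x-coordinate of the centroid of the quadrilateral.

Apply the shoelace (surveyor's) formula. First the cross-terms c_i = x_i·y_{i+1} − x_{i+1}·y_i:
  14, -14, -11, -149  ⇒  2A = -160, A = -80.
Then Σ (x_i + x_{i+1})·c_i = 360, so x̄ = 360 / (6·(-80)) = -0.75.

-0.75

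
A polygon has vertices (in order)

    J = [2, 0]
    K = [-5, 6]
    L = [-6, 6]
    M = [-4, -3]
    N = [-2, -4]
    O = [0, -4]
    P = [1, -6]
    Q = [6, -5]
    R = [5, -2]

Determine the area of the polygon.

65

Apply the shoelace (surveyor's) formula: 2A = Σ (x_i·y_{i+1} − x_{i+1}·y_i), indices taken mod 9.
Σ = (12) + (6) + (42) + (10) + (8) + (4) + (31) + (13) + (4) = 130
Area = |Σ|/2 = 65.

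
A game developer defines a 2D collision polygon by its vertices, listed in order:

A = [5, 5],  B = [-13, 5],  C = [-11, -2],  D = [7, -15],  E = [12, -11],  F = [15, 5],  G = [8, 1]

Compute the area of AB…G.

Cross-terms: 90, 81, 179, 103, 225, -25, 35  ⇒  Σ = 688
Area = |Σ|/2 = 344.

344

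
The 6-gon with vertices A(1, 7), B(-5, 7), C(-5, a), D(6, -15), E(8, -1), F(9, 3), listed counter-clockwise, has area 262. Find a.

-15

The doubled signed area Σ (x_i y_{i+1} − x_{i+1} y_i) is linear in a.
With a=0 it equals 359; the coefficient of a is -11 (from the two edges through C).
So -11·a + 359 = 2·262 = 524 ⇒ a = -15.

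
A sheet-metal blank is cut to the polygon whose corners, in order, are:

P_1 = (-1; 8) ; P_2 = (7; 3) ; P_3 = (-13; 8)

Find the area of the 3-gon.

Σ = (-59) + (95) + (-96) = -60
Area = |Σ|/2 = 30.

30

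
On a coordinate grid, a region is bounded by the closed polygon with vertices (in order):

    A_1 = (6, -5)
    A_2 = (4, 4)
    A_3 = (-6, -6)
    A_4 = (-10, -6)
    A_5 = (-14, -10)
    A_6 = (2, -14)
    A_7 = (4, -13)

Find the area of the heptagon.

170

Cross-terms: 44, 0, -24, 16, 216, 30, 58  ⇒  Σ = 340
Area = |Σ|/2 = 170.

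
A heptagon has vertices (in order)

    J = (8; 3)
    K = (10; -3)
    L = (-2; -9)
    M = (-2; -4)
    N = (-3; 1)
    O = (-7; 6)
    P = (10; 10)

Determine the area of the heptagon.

182.5

Apply the shoelace (surveyor's) formula: 2A = Σ (x_i·y_{i+1} − x_{i+1}·y_i), indices taken mod 7.
Cross-terms: -54, -96, -10, -14, -11, -130, -50  ⇒  Σ = -365
Area = |Σ|/2 = 182.5.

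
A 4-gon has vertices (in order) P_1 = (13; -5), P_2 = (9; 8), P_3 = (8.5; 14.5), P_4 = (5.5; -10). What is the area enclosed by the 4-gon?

74.625

Apply Gauss's area formula: 2A = Σ (x_i·y_{i+1} − x_{i+1}·y_i), indices taken mod 4.
Σ = (149) + (62.5) + (-164.75) + (102.5) = 149.25
Area = |Σ|/2 = 74.625.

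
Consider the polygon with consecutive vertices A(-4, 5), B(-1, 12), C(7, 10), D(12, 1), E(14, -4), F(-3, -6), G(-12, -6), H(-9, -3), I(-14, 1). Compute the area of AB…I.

Σ = (-43) + (-94) + (-113) + (-62) + (-96) + (-54) + (-18) + (-51) + (-66) = -597
Area = |Σ|/2 = 298.5.

298.5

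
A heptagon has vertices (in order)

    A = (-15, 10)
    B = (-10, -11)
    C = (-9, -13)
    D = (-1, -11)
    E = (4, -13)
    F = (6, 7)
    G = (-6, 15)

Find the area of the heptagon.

Apply the shoelace formula: 2A = Σ (x_i·y_{i+1} − x_{i+1}·y_i), indices taken mod 7.
Σ = (265) + (31) + (86) + (57) + (106) + (132) + (165) = 842
Area = |Σ|/2 = 421.

421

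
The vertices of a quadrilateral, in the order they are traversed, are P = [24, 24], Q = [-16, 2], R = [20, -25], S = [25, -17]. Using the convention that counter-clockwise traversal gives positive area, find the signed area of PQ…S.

Apply the shoelace (surveyor's) formula: 2A = Σ (x_i·y_{i+1} − x_{i+1}·y_i), indices taken mod 4.
Cross-terms: 432, 360, 285, 1008  ⇒  Σ = 2085
Signed area = Σ/2 = 1042.5 (positive ⇒ counter-clockwise traversal).

1042.5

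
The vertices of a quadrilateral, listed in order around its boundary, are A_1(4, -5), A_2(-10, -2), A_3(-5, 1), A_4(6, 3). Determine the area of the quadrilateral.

70.5

Apply the shoelace formula: 2A = Σ (x_i·y_{i+1} − x_{i+1}·y_i), indices taken mod 4.
Σ = (-58) + (-20) + (-21) + (-42) = -141
Area = |Σ|/2 = 70.5.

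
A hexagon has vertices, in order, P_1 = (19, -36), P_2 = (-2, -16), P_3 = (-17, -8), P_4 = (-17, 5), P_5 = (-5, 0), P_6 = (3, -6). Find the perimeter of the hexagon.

116

|P_1P_2| = √((-21)² + (20)²) = √841 = 29
|P_2P_3| = √((-15)² + (8)²) = √289 = 17
|P_3P_4| = √((0)² + (13)²) = √169 = 13
|P_4P_5| = √((12)² + (-5)²) = √169 = 13
|P_5P_6| = √((8)² + (-6)²) = √100 = 10
|P_6P_1| = √((16)² + (-30)²) = √1156 = 34
Perimeter = 29 + 17 + 13 + 13 + 10 + 34 = 116.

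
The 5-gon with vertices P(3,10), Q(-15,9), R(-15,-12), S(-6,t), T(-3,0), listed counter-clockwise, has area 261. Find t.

-11

Write out the shoelace sum; only the two edges meeting at S involve t:
2·Area = [((-15)·t − (-6)·(-12)) + ((-6)·0 − (-3)·t)] + 462
       = -12·t + 390 = 522
⇒ t = -11.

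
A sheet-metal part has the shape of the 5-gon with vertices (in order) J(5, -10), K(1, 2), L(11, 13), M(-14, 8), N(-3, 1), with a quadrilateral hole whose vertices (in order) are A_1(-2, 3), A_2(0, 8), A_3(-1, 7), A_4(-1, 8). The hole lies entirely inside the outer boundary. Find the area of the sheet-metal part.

156

Outer boundary:
Apply the surveyor's formula: 2A = Σ (x_i·y_{i+1} − x_{i+1}·y_i), indices taken mod 5.
Σ = (20) + (-9) + (270) + (10) + (25) = 316
Area = |Σ|/2 = 158.
Hole:
Cross-terms: -16, 8, -1, 13  ⇒  Σ = 4
Area = |Σ|/2 = 2.
Net area = 158 − 2 = 156.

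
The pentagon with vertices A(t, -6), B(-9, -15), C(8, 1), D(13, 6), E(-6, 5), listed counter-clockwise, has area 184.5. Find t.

Write out the shoelace sum; only the two edges meeting at A involve t:
2·Area = [((-6)·(-6) − t·5) + (t·(-15) − (-9)·(-6))] + 247
       = -20·t + 229 = 369
⇒ t = -7.

-7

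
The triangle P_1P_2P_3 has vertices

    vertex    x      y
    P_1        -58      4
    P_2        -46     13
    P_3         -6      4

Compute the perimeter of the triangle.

108

|P_1P_2| = √((12)² + (9)²) = √225 = 15
|P_2P_3| = √((40)² + (-9)²) = √1681 = 41
|P_3P_1| = √((-52)² + (0)²) = √2704 = 52
Perimeter = 15 + 41 + 52 = 108.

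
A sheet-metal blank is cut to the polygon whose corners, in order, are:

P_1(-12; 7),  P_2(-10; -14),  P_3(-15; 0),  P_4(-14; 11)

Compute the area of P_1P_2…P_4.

Apply Gauss's area formula: 2A = Σ (x_i·y_{i+1} − x_{i+1}·y_i), indices taken mod 4.
Cross-terms: 238, -210, -165, 34  ⇒  Σ = -103
Area = |Σ|/2 = 51.5.

51.5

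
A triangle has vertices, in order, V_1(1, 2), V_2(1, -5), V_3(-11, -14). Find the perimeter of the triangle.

42

|V_1V_2| = √((0)² + (-7)²) = √49 = 7
|V_2V_3| = √((-12)² + (-9)²) = √225 = 15
|V_3V_1| = √((12)² + (16)²) = √400 = 20
Perimeter = 7 + 15 + 20 = 42.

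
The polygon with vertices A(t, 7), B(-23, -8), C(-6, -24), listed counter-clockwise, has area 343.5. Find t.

Write out the shoelace sum; only the two edges meeting at A involve t:
2·Area = [((-6)·7 − t·(-24)) + (t·(-8) − (-23)·7)] + 504
       = 16·t + 623 = 687
⇒ t = 4.

4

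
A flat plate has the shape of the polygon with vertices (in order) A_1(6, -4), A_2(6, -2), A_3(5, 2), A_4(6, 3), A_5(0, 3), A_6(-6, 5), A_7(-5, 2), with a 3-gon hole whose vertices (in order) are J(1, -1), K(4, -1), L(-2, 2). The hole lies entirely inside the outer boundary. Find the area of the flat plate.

42.5

Outer boundary:
Apply the shoelace (surveyor's) formula: 2A = Σ (x_i·y_{i+1} − x_{i+1}·y_i), indices taken mod 7.
Σ = (12) + (22) + (3) + (18) + (18) + (13) + (8) = 94
Area = |Σ|/2 = 47.
Hole:
Apply the shoelace formula: 2A = Σ (x_i·y_{i+1} − x_{i+1}·y_i), indices taken mod 3.
Σ = (3) + (6) + (0) = 9
Area = |Σ|/2 = 4.5.
Net area = 47 − 4.5 = 42.5.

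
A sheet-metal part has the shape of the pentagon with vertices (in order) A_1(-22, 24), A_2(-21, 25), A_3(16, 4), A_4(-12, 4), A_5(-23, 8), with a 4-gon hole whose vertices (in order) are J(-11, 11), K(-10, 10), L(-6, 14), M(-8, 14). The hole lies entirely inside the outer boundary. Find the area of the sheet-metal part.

Outer boundary:
A_1→A_2: (-22)(25) − (-21)(24) = -46
A_2→A_3: (-21)(4) − (16)(25) = -484
A_3→A_4: (16)(4) − (-12)(4) = 112
A_4→A_5: (-12)(8) − (-23)(4) = -4
A_5→A_1: (-23)(24) − (-22)(8) = -376
Σ = -798
Area = |Σ|/2 = 399.
Hole:
Apply the shoelace (surveyor's) formula: 2A = Σ (x_i·y_{i+1} − x_{i+1}·y_i), indices taken mod 4.
Σ = (0) + (-80) + (28) + (66) = 14
Area = |Σ|/2 = 7.
Net area = 399 − 7 = 392.

392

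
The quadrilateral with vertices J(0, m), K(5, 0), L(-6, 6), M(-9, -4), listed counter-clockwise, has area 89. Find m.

The doubled signed area Σ (x_i y_{i+1} − x_{i+1} y_i) is linear in m.
With m=0 it equals 108; the coefficient of m is -14 (from the two edges through J).
So -14·m + 108 = 2·89 = 178 ⇒ m = -5.

-5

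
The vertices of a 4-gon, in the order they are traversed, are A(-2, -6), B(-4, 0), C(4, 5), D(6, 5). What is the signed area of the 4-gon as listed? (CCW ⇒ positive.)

Σ = (-24) + (-20) + (-10) + (-26) = -80
Signed area = Σ/2 = -40 (negative ⇒ clockwise traversal).

-40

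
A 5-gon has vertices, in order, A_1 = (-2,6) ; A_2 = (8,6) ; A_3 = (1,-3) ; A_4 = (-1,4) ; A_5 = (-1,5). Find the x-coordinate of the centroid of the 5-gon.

Apply the shoelace formula. First the cross-terms c_i = x_i·y_{i+1} − x_{i+1}·y_i:
  -60, -30, 1, -1, 4  ⇒  2A = -86, A = -43.
Then Σ (x_i + x_{i+1})·c_i = -640, so x̄ = -640 / (6·(-43)) = 320/129.

320/129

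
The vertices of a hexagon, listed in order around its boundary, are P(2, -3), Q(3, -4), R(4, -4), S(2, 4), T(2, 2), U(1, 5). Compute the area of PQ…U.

Apply the shoelace (surveyor's) formula: 2A = Σ (x_i·y_{i+1} − x_{i+1}·y_i), indices taken mod 6.
P→Q: (2)(-4) − (3)(-3) = 1
Q→R: (3)(-4) − (4)(-4) = 4
R→S: (4)(4) − (2)(-4) = 24
S→T: (2)(2) − (2)(4) = -4
T→U: (2)(5) − (1)(2) = 8
U→P: (1)(-3) − (2)(5) = -13
Σ = 20
Area = |Σ|/2 = 10.

10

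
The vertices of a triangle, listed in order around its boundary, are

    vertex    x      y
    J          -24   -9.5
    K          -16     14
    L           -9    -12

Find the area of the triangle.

186.25

Apply Gauss's area formula: 2A = Σ (x_i·y_{i+1} − x_{i+1}·y_i), indices taken mod 3.
J→K: (-24)(14) − (-16)(-9.5) = -488
K→L: (-16)(-12) − (-9)(14) = 318
L→J: (-9)(-9.5) − (-24)(-12) = -202.5
Σ = -372.5
Area = |Σ|/2 = 186.25.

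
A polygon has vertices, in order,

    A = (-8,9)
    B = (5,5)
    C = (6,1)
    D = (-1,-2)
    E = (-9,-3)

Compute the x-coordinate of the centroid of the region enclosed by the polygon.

-620/241

Apply the shoelace formula. First the cross-terms c_i = x_i·y_{i+1} − x_{i+1}·y_i:
  -85, -25, -11, -15, -105  ⇒  2A = -241, A = -120.5.
Then Σ (x_i + x_{i+1})·c_i = 1860, so x̄ = 1860 / (6·(-120.5)) = -620/241.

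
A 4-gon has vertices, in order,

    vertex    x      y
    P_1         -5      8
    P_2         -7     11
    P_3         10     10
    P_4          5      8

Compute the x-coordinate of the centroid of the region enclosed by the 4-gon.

Apply the shoelace formula. First the cross-terms c_i = x_i·y_{i+1} − x_{i+1}·y_i:
  1, -180, 30, 80  ⇒  2A = -69, A = -34.5.
Then Σ (x_i + x_{i+1})·c_i = -102, so x̄ = -102 / (6·(-34.5)) = 34/69.

34/69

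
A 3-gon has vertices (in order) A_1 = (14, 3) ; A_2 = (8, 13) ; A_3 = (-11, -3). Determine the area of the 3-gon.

Apply the shoelace formula: 2A = Σ (x_i·y_{i+1} − x_{i+1}·y_i), indices taken mod 3.
Cross-terms: 158, 119, 9  ⇒  Σ = 286
Area = |Σ|/2 = 143.

143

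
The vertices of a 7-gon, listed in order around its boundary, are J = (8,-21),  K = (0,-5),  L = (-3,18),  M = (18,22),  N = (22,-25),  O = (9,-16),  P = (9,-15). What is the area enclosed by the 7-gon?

783

Σ = (-40) + (-15) + (-390) + (-934) + (-127) + (9) + (-69) = -1566
Area = |Σ|/2 = 783.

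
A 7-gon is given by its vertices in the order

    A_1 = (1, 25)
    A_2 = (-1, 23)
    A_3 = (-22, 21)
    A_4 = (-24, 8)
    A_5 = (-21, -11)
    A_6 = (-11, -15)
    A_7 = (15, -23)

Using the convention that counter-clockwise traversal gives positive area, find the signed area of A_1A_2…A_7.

1181.5

Apply the shoelace (surveyor's) formula: 2A = Σ (x_i·y_{i+1} − x_{i+1}·y_i), indices taken mod 7.
Σ = (48) + (485) + (328) + (432) + (194) + (478) + (398) = 2363
Signed area = Σ/2 = 1181.5 (positive ⇒ counter-clockwise traversal).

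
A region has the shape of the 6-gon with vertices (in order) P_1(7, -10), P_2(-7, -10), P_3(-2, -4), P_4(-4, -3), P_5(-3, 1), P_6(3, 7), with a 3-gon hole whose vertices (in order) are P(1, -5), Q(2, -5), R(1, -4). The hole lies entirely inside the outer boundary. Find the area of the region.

Outer boundary:
Σ = (-140) + (8) + (-10) + (-13) + (-24) + (-79) = -258
Area = |Σ|/2 = 129.
Hole:
Cross-terms: 5, -3, -1  ⇒  Σ = 1
Area = |Σ|/2 = 0.5.
Net area = 129 − 0.5 = 128.5.

128.5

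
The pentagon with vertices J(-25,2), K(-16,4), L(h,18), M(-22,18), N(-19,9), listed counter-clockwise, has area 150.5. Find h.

-5

Write out the shoelace sum; only the two edges meeting at L involve h:
2·Area = [((-16)·18 − h·4) + (h·18 − (-22)·18)] + 263
       = 14·h + 371 = 301
⇒ h = -5.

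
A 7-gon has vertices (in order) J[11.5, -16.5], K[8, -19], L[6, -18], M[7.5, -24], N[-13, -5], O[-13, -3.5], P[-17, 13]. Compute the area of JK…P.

296

Apply Gauss's area formula: 2A = Σ (x_i·y_{i+1} − x_{i+1}·y_i), indices taken mod 7.
Cross-terms: -86.5, -30, -9, -349.5, -19.5, -228.5, 131  ⇒  Σ = -592
Area = |Σ|/2 = 296.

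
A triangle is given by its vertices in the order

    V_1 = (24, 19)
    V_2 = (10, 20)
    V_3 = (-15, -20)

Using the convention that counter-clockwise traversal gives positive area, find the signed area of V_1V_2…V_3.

Σ = (290) + (100) + (195) = 585
Signed area = Σ/2 = 292.5 (positive ⇒ counter-clockwise traversal).

292.5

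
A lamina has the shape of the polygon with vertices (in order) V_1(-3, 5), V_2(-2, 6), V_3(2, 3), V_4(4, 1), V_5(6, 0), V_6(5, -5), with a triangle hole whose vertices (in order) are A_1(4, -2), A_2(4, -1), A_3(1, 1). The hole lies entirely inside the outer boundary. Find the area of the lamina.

29.5

Outer boundary:
Apply the surveyor's formula: 2A = Σ (x_i·y_{i+1} − x_{i+1}·y_i), indices taken mod 6.
Σ = (-8) + (-18) + (-10) + (-6) + (-30) + (10) = -62
Area = |Σ|/2 = 31.
Hole:
Σ = (4) + (5) + (-6) = 3
Area = |Σ|/2 = 1.5.
Net area = 31 − 1.5 = 29.5.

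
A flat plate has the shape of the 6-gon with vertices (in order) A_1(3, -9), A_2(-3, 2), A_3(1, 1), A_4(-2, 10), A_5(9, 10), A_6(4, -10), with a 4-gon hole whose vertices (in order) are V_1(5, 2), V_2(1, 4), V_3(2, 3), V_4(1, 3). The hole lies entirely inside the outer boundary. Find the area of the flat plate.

Outer boundary:
Σ = (-21) + (-5) + (12) + (-110) + (-130) + (-6) = -260
Area = |Σ|/2 = 130.
Hole:
Apply the surveyor's formula: 2A = Σ (x_i·y_{i+1} − x_{i+1}·y_i), indices taken mod 4.
Σ = (18) + (-5) + (3) + (-13) = 3
Area = |Σ|/2 = 1.5.
Net area = 130 − 1.5 = 128.5.

128.5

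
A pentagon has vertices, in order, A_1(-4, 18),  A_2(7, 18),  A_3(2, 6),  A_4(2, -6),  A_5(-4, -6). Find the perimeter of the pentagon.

66

|A_1A_2| = √((11)² + (0)²) = √121 = 11
|A_2A_3| = √((-5)² + (-12)²) = √169 = 13
|A_3A_4| = √((0)² + (-12)²) = √144 = 12
|A_4A_5| = √((-6)² + (0)²) = √36 = 6
|A_5A_1| = √((0)² + (24)²) = √576 = 24
Perimeter = 11 + 13 + 12 + 6 + 24 = 66.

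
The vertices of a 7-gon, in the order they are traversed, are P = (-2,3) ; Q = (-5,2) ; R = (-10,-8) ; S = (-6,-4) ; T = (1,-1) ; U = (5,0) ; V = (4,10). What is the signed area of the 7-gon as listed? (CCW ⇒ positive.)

Apply the shoelace (surveyor's) formula: 2A = Σ (x_i·y_{i+1} − x_{i+1}·y_i), indices taken mod 7.
P→Q: (-2)(2) − (-5)(3) = 11
Q→R: (-5)(-8) − (-10)(2) = 60
R→S: (-10)(-4) − (-6)(-8) = -8
S→T: (-6)(-1) − (1)(-4) = 10
T→U: (1)(0) − (5)(-1) = 5
U→V: (5)(10) − (4)(0) = 50
V→P: (4)(3) − (-2)(10) = 32
Σ = 160
Signed area = Σ/2 = 80 (positive ⇒ counter-clockwise traversal).

80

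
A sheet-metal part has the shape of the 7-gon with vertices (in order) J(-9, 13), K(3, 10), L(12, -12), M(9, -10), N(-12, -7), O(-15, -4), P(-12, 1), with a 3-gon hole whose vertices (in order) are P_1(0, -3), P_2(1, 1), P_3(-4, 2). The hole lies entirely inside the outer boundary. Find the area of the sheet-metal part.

Outer boundary:
Apply the shoelace formula: 2A = Σ (x_i·y_{i+1} − x_{i+1}·y_i), indices taken mod 7.
Σ = (-129) + (-156) + (-12) + (-183) + (-57) + (-63) + (-147) = -747
Area = |Σ|/2 = 373.5.
Hole:
Σ = (3) + (6) + (12) = 21
Area = |Σ|/2 = 10.5.
Net area = 373.5 − 10.5 = 363.

363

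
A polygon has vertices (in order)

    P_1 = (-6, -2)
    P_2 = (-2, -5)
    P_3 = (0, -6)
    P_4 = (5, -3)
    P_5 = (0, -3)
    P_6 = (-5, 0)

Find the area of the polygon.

Apply Gauss's area formula: 2A = Σ (x_i·y_{i+1} − x_{i+1}·y_i), indices taken mod 6.
Σ = (26) + (12) + (30) + (-15) + (-15) + (10) = 48
Area = |Σ|/2 = 24.

24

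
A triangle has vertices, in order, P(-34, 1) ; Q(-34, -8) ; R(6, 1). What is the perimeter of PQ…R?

|PQ| = √((0)² + (-9)²) = √81 = 9
|QR| = √((40)² + (9)²) = √1681 = 41
|RP| = √((-40)² + (0)²) = √1600 = 40
Perimeter = 9 + 41 + 40 = 90.

90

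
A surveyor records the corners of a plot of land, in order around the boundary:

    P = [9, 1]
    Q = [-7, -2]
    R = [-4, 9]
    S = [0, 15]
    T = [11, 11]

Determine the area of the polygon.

Σ = (-11) + (-71) + (-60) + (-165) + (-88) = -395
Area = |Σ|/2 = 197.5.

197.5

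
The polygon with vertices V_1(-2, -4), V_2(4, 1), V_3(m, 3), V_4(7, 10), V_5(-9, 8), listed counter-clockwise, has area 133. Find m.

Write out the shoelace sum; only the two edges meeting at V_3 involve m:
2·Area = [(4·3 − m·1) + (m·10 − 7·3)] + 212
       = 9·m + 203 = 266
⇒ m = 7.

7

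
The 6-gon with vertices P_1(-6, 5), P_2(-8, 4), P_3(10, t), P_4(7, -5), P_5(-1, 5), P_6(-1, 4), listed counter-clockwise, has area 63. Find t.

-10

Write out the shoelace sum; only the two edges meeting at P_3 involve t:
2·Area = [((-8)·t − 10·4) + (10·(-5) − 7·t)] + 66
       = -15·t + -24 = 126
⇒ t = -10.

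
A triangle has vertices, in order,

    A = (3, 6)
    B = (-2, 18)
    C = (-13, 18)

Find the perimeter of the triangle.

|AB| = √((-5)² + (12)²) = √169 = 13
|BC| = √((-11)² + (0)²) = √121 = 11
|CA| = √((16)² + (-12)²) = √400 = 20
Perimeter = 13 + 11 + 20 = 44.

44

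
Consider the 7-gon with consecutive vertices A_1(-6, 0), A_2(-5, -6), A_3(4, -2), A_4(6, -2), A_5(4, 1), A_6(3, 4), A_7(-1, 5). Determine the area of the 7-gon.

A_1→A_2: (-6)(-6) − (-5)(0) = 36
A_2→A_3: (-5)(-2) − (4)(-6) = 34
A_3→A_4: (4)(-2) − (6)(-2) = 4
A_4→A_5: (6)(1) − (4)(-2) = 14
A_5→A_6: (4)(4) − (3)(1) = 13
A_6→A_7: (3)(5) − (-1)(4) = 19
A_7→A_1: (-1)(0) − (-6)(5) = 30
Σ = 150
Area = |Σ|/2 = 75.

75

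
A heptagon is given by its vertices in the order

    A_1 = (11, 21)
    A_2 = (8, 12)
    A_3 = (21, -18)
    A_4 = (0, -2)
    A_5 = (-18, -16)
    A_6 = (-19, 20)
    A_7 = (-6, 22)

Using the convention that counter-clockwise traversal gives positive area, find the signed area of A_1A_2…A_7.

A_1→A_2: (11)(12) − (8)(21) = -36
A_2→A_3: (8)(-18) − (21)(12) = -396
A_3→A_4: (21)(-2) − (0)(-18) = -42
A_4→A_5: (0)(-16) − (-18)(-2) = -36
A_5→A_6: (-18)(20) − (-19)(-16) = -664
A_6→A_7: (-19)(22) − (-6)(20) = -298
A_7→A_1: (-6)(21) − (11)(22) = -368
Σ = -1840
Signed area = Σ/2 = -920 (negative ⇒ clockwise traversal).

-920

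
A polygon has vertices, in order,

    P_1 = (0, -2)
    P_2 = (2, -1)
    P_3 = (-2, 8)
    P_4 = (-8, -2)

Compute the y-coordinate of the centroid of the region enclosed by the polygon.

Apply Gauss's area formula. First the cross-terms c_i = x_i·y_{i+1} − x_{i+1}·y_i:
  4, 14, 68, 16  ⇒  2A = 102, A = 51.
Then Σ (y_i + y_{i+1})·c_i = 430, so ȳ = 430 / (6·51) = 215/153.

215/153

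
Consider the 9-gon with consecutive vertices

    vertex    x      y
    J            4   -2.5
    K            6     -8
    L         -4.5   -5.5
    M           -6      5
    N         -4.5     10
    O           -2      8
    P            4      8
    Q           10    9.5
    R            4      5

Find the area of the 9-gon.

Σ = (-17) + (-69) + (-55.5) + (-37.5) + (-16) + (-48) + (-42) + (12) + (-30) = -303
Area = |Σ|/2 = 151.5.

151.5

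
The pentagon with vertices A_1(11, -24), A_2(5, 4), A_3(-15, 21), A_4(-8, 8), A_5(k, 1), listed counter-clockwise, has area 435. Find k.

-16

The doubled signed area Σ (x_i y_{i+1} − x_{i+1} y_i) is linear in k.
With k=0 it equals 358; the coefficient of k is -32 (from the two edges through A_5).
So -32·k + 358 = 2·435 = 870 ⇒ k = -16.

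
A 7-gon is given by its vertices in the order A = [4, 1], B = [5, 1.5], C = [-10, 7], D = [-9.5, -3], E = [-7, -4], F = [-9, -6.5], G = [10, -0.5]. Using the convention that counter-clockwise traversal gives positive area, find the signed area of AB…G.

A→B: (4)(1.5) − (5)(1) = 1
B→C: (5)(7) − (-10)(1.5) = 50
C→D: (-10)(-3) − (-9.5)(7) = 96.5
D→E: (-9.5)(-4) − (-7)(-3) = 17
E→F: (-7)(-6.5) − (-9)(-4) = 9.5
F→G: (-9)(-0.5) − (10)(-6.5) = 69.5
G→A: (10)(1) − (4)(-0.5) = 12
Σ = 255.5
Signed area = Σ/2 = 127.75 (positive ⇒ counter-clockwise traversal).

127.75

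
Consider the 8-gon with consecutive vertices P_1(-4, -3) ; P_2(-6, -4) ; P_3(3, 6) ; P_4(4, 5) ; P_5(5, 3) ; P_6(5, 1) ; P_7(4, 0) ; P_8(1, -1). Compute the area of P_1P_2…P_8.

Apply the shoelace formula: 2A = Σ (x_i·y_{i+1} − x_{i+1}·y_i), indices taken mod 8.
Cross-terms: -2, -24, -9, -13, -10, -4, -4, -7  ⇒  Σ = -73
Area = |Σ|/2 = 36.5.

36.5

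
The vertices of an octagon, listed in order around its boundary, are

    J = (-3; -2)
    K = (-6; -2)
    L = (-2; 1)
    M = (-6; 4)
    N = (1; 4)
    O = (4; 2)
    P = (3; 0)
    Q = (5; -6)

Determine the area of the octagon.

56

Σ = (-6) + (-10) + (-2) + (-28) + (-14) + (-6) + (-18) + (-28) = -112
Area = |Σ|/2 = 56.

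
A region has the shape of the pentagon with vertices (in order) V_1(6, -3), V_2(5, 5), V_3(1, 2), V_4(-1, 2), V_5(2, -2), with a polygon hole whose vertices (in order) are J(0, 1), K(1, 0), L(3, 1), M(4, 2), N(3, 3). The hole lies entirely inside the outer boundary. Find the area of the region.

23.5

Outer boundary:
Apply Gauss's area formula: 2A = Σ (x_i·y_{i+1} − x_{i+1}·y_i), indices taken mod 5.
Cross-terms: 45, 5, 4, -2, 6  ⇒  Σ = 58
Area = |Σ|/2 = 29.
Hole:
Apply the shoelace (surveyor's) formula: 2A = Σ (x_i·y_{i+1} − x_{i+1}·y_i), indices taken mod 5.
Cross-terms: -1, 1, 2, 6, 3  ⇒  Σ = 11
Area = |Σ|/2 = 5.5.
Net area = 29 − 5.5 = 23.5.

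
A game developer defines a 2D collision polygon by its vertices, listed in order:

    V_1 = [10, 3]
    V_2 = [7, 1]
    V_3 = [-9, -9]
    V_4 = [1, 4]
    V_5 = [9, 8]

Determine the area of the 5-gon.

Σ = (-11) + (-54) + (-27) + (-28) + (-53) = -173
Area = |Σ|/2 = 86.5.

86.5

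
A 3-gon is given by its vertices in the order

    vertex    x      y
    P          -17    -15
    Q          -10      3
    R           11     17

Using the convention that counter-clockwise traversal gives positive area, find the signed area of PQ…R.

-140

P→Q: (-17)(3) − (-10)(-15) = -201
Q→R: (-10)(17) − (11)(3) = -203
R→P: (11)(-15) − (-17)(17) = 124
Σ = -280
Signed area = Σ/2 = -140 (negative ⇒ clockwise traversal).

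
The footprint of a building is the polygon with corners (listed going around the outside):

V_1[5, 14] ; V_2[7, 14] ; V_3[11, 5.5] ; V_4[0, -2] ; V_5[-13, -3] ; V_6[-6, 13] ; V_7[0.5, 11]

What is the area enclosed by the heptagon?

249.5

Apply Gauss's area formula: 2A = Σ (x_i·y_{i+1} − x_{i+1}·y_i), indices taken mod 7.
Σ = (-28) + (-115.5) + (-22) + (-26) + (-187) + (-72.5) + (-48) = -499
Area = |Σ|/2 = 249.5.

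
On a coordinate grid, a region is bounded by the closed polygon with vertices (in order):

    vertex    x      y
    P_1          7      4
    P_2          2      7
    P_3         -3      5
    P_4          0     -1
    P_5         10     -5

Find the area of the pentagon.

Σ = (41) + (31) + (3) + (10) + (75) = 160
Area = |Σ|/2 = 80.

80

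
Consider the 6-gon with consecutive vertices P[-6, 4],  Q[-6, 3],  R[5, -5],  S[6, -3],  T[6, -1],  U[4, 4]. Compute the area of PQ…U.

Σ = (6) + (15) + (15) + (12) + (28) + (40) = 116
Area = |Σ|/2 = 58.

58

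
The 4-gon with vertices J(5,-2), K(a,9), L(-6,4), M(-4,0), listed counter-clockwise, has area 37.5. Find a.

-8

Write out the shoelace sum; only the two edges meeting at K involve a:
2·Area = [(5·9 − a·(-2)) + (a·4 − (-6)·9)] + 24
       = 6·a + 123 = 75
⇒ a = -8.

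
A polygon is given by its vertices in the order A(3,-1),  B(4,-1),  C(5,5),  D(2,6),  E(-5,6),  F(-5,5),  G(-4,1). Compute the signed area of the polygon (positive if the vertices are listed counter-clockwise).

Apply the shoelace formula: 2A = Σ (x_i·y_{i+1} − x_{i+1}·y_i), indices taken mod 7.
Σ = (1) + (25) + (20) + (42) + (5) + (15) + (1) = 109
Signed area = Σ/2 = 54.5 (positive ⇒ counter-clockwise traversal).

54.5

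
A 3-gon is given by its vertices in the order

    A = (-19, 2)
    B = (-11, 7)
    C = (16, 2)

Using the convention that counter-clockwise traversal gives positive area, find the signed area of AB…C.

Cross-terms: -111, -134, 70  ⇒  Σ = -175
Signed area = Σ/2 = -87.5 (negative ⇒ clockwise traversal).

-87.5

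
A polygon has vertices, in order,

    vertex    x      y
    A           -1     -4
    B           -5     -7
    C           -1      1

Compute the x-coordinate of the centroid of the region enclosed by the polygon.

Apply the surveyor's formula. First the cross-terms c_i = x_i·y_{i+1} − x_{i+1}·y_i:
  -13, -12, 5  ⇒  2A = -20, A = -10.
Then Σ (x_i + x_{i+1})·c_i = 140, so x̄ = 140 / (6·(-10)) = -7/3.

-7/3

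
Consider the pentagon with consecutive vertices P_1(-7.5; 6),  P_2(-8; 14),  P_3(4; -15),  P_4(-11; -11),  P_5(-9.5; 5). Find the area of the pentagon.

Apply the shoelace (surveyor's) formula: 2A = Σ (x_i·y_{i+1} − x_{i+1}·y_i), indices taken mod 5.
Σ = (-57) + (64) + (-209) + (-159.5) + (-19.5) = -381
Area = |Σ|/2 = 190.5.

190.5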